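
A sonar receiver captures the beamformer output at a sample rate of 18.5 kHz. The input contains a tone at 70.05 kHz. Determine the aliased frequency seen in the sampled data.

3.95 kHz

70.05 kHz mod fs = 14.55 kHz.
14.55 kHz > fs/2 = 9.25 kHz, folds to fs − 14.55 kHz = 3.95 kHz.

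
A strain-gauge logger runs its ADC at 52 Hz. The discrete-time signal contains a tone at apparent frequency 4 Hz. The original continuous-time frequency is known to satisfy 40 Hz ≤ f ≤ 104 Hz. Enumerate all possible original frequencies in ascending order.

48 Hz, 56 Hz, 100 Hz

Frequencies that alias to 4 Hz are k·fs ± 4 Hz for integer k ≥ 0.
k=0: 4 Hz.
k=1: 48 Hz, 56 Hz.
k=2: 100 Hz, 108 Hz.
k=3: 152 Hz, 160 Hz.
Within [40 Hz, 104 Hz]: 48 Hz, 56 Hz, 100 Hz.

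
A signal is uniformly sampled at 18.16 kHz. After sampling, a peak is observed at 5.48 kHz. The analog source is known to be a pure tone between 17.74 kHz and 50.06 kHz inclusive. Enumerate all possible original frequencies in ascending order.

23.64 kHz, 30.84 kHz, 41.8 kHz, 49 kHz

Frequencies that alias to 5.48 kHz are k·fs ± 5.48 kHz for integer k ≥ 0.
k=0: 5.48 kHz.
k=1: 12.68 kHz, 23.64 kHz.
k=2: 30.84 kHz, 41.8 kHz.
k=3: 49 kHz, 59.96 kHz.
k=4: 67.16 kHz, 78.12 kHz.
Within [17.74 kHz, 50.06 kHz]: 23.64 kHz, 30.84 kHz, 41.8 kHz, 49 kHz.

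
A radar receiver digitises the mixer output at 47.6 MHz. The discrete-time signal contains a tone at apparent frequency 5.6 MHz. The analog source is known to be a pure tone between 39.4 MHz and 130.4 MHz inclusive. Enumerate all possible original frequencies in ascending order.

Frequencies that alias to 5.6 MHz are k·fs ± 5.6 MHz for integer k ≥ 0.
k=0: 5.6 MHz.
k=1: 42 MHz, 53.2 MHz.
k=2: 89.6 MHz, 100.8 MHz.
k=3: 137.2 MHz, 148.4 MHz.
Within [39.4 MHz, 130.4 MHz]: 42 MHz, 53.2 MHz, 89.6 MHz, 100.8 MHz.

42 MHz, 53.2 MHz, 89.6 MHz, 100.8 MHz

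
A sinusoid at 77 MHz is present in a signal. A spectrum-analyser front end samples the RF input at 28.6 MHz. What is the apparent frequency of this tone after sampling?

77 MHz mod fs = 19.8 MHz.
19.8 MHz > fs/2 = 14.3 MHz, folds to fs − 19.8 MHz = 8.8 MHz.

8.8 MHz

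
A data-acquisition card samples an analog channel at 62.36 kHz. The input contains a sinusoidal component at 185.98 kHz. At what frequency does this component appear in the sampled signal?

185.98 kHz mod fs = 61.26 kHz.
61.26 kHz > fs/2 = 31.18 kHz, folds to fs − 61.26 kHz = 1.1 kHz.

1.1 kHz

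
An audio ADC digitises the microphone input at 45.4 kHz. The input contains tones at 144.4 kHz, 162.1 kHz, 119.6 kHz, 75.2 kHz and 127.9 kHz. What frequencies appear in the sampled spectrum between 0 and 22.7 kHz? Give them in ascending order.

fs/2 = 22.7 kHz.
144.4 kHz mod fs = 8.2 kHz.
8.2 kHz ≤ fs/2 = 22.7 kHz, appears at 8.2 kHz.
162.1 kHz mod fs = 25.9 kHz.
25.9 kHz > fs/2 = 22.7 kHz, folds to fs − 25.9 kHz = 19.5 kHz.
119.6 kHz mod fs = 28.8 kHz.
28.8 kHz > fs/2 = 22.7 kHz, folds to fs − 28.8 kHz = 16.6 kHz.
75.2 kHz mod fs = 29.8 kHz.
29.8 kHz > fs/2 = 22.7 kHz, folds to fs − 29.8 kHz = 15.6 kHz.
127.9 kHz mod fs = 37.1 kHz.
37.1 kHz > fs/2 = 22.7 kHz, folds to fs − 37.1 kHz = 8.3 kHz.
Distinct values: {8.2 kHz, 8.3 kHz, 15.6 kHz, 16.6 kHz, 19.5 kHz}.

8.2 kHz, 8.3 kHz, 15.6 kHz, 16.6 kHz, 19.5 kHz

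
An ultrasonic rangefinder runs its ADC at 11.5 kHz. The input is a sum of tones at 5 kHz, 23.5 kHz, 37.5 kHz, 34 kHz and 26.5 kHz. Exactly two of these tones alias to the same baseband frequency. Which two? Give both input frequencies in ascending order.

fs/2 = 5.75 kHz.
5 kHz ≤ fs/2 = 5.75 kHz, passes unchanged.
23.5 kHz mod fs = 0.5 kHz.
0.5 kHz ≤ fs/2 = 5.75 kHz, appears at 0.5 kHz.
37.5 kHz mod fs = 3 kHz.
3 kHz ≤ fs/2 = 5.75 kHz, appears at 3 kHz.
34 kHz mod fs = 11 kHz.
11 kHz > fs/2 = 5.75 kHz, folds to fs − 11 kHz = 0.5 kHz.
26.5 kHz mod fs = 3.5 kHz.
3.5 kHz ≤ fs/2 = 5.75 kHz, appears at 3.5 kHz.
23.5 kHz and 34 kHz both map to 0.5 kHz.

23.5 kHz, 34 kHz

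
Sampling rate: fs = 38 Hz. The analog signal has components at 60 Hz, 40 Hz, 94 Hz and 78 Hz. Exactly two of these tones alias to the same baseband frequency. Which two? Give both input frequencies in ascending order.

40 Hz, 78 Hz

fs/2 = 19 Hz.
60 Hz mod fs = 22 Hz.
22 Hz > fs/2 = 19 Hz, folds to fs − 22 Hz = 16 Hz.
40 Hz mod fs = 2 Hz.
2 Hz ≤ fs/2 = 19 Hz, appears at 2 Hz.
94 Hz mod fs = 18 Hz.
18 Hz ≤ fs/2 = 19 Hz, appears at 18 Hz.
78 Hz mod fs = 2 Hz.
2 Hz ≤ fs/2 = 19 Hz, appears at 2 Hz.
40 Hz and 78 Hz both map to 2 Hz.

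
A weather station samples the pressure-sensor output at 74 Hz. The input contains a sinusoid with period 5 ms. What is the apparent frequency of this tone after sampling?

22 Hz

T = 5 ms → f = 1/T = 200 Hz.
200 Hz mod fs = 52 Hz.
52 Hz > fs/2 = 37 Hz, folds to fs − 52 Hz = 22 Hz.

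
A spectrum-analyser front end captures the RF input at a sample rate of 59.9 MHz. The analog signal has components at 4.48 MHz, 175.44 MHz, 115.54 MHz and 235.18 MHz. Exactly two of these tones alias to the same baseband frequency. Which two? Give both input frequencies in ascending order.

115.54 MHz, 175.44 MHz

fs/2 = 29.95 MHz.
4.48 MHz ≤ fs/2 = 29.95 MHz, passes unchanged.
175.44 MHz mod fs = 55.64 MHz.
55.64 MHz > fs/2 = 29.95 MHz, folds to fs − 55.64 MHz = 4.26 MHz.
115.54 MHz mod fs = 55.64 MHz.
55.64 MHz > fs/2 = 29.95 MHz, folds to fs − 55.64 MHz = 4.26 MHz.
235.18 MHz mod fs = 55.48 MHz.
55.48 MHz > fs/2 = 29.95 MHz, folds to fs − 55.48 MHz = 4.42 MHz.
115.54 MHz and 175.44 MHz both map to 4.26 MHz.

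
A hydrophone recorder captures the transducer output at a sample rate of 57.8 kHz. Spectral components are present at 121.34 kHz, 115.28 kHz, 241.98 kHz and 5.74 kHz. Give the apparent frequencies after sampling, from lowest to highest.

0.32 kHz, 5.74 kHz, 10.78 kHz

fs/2 = 28.9 kHz.
121.34 kHz mod fs = 5.74 kHz.
5.74 kHz ≤ fs/2 = 28.9 kHz, appears at 5.74 kHz.
115.28 kHz mod fs = 57.48 kHz.
57.48 kHz > fs/2 = 28.9 kHz, folds to fs − 57.48 kHz = 0.32 kHz.
241.98 kHz mod fs = 10.78 kHz.
10.78 kHz ≤ fs/2 = 28.9 kHz, appears at 10.78 kHz.
5.74 kHz ≤ fs/2 = 28.9 kHz, passes unchanged.
Distinct values: {0.32 kHz, 5.74 kHz, 10.78 kHz}.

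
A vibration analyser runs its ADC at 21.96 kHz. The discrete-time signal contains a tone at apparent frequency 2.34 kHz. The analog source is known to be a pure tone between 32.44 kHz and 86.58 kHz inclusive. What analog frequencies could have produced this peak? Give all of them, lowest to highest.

41.58 kHz, 46.26 kHz, 63.54 kHz, 68.22 kHz, 85.5 kHz

Frequencies that alias to 2.34 kHz are k·fs ± 2.34 kHz for integer k ≥ 0.
k=0: 2.34 kHz.
k=1: 19.62 kHz, 24.3 kHz.
k=2: 41.58 kHz, 46.26 kHz.
k=3: 63.54 kHz, 68.22 kHz.
k=4: 85.5 kHz, 90.18 kHz.
k=5: 107.46 kHz, 112.14 kHz.
Within [32.44 kHz, 86.58 kHz]: 41.58 kHz, 46.26 kHz, 63.54 kHz, 68.22 kHz, 85.5 kHz.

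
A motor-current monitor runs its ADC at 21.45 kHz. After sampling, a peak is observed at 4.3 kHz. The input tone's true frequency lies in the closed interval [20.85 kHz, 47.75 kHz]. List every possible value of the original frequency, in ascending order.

Frequencies that alias to 4.3 kHz are k·fs ± 4.3 kHz for integer k ≥ 0.
k=0: 4.3 kHz.
k=1: 17.15 kHz, 25.75 kHz.
k=2: 38.6 kHz, 47.2 kHz.
k=3: 60.05 kHz, 68.65 kHz.
Within [20.85 kHz, 47.75 kHz]: 25.75 kHz, 38.6 kHz, 47.2 kHz.

25.75 kHz, 38.6 kHz, 47.2 kHz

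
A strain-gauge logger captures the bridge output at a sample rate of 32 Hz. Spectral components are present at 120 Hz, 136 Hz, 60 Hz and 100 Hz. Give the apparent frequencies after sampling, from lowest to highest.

fs/2 = 16 Hz.
120 Hz mod fs = 24 Hz.
24 Hz > fs/2 = 16 Hz, folds to fs − 24 Hz = 8 Hz.
136 Hz mod fs = 8 Hz.
8 Hz ≤ fs/2 = 16 Hz, appears at 8 Hz.
60 Hz mod fs = 28 Hz.
28 Hz > fs/2 = 16 Hz, folds to fs − 28 Hz = 4 Hz.
100 Hz mod fs = 4 Hz.
4 Hz ≤ fs/2 = 16 Hz, appears at 4 Hz.
Distinct values: {4 Hz, 8 Hz}.

4 Hz, 8 Hz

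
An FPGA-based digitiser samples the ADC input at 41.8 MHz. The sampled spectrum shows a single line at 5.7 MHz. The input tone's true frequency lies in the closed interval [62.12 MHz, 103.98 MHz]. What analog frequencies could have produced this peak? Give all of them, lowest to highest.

Frequencies that alias to 5.7 MHz are k·fs ± 5.7 MHz for integer k ≥ 0.
k=0: 5.7 MHz.
k=1: 36.1 MHz, 47.5 MHz.
k=2: 77.9 MHz, 89.3 MHz.
k=3: 119.7 MHz, 131.1 MHz.
Within [62.12 MHz, 103.98 MHz]: 77.9 MHz, 89.3 MHz.

77.9 MHz, 89.3 MHz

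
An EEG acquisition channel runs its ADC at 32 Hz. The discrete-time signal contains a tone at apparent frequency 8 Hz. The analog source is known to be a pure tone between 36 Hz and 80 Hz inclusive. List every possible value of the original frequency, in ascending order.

Frequencies that alias to 8 Hz are k·fs ± 8 Hz for integer k ≥ 0.
k=0: 8 Hz.
k=1: 24 Hz, 40 Hz.
k=2: 56 Hz, 72 Hz.
k=3: 88 Hz, 104 Hz.
Within [36 Hz, 80 Hz]: 40 Hz, 56 Hz, 72 Hz.

40 Hz, 56 Hz, 72 Hz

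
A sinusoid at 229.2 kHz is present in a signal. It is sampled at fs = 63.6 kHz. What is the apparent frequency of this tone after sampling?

25.2 kHz

229.2 kHz mod fs = 38.4 kHz.
38.4 kHz > fs/2 = 31.8 kHz, folds to fs − 38.4 kHz = 25.2 kHz.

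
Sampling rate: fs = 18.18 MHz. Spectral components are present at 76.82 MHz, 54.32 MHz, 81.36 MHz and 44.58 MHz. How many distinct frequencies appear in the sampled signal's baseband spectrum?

4

fs/2 = 9.09 MHz.
76.82 MHz mod fs = 4.1 MHz.
4.1 MHz ≤ fs/2 = 9.09 MHz, appears at 4.1 MHz.
54.32 MHz mod fs = 17.96 MHz.
17.96 MHz > fs/2 = 9.09 MHz, folds to fs − 17.96 MHz = 0.22 MHz.
81.36 MHz mod fs = 8.64 MHz.
8.64 MHz ≤ fs/2 = 9.09 MHz, appears at 8.64 MHz.
44.58 MHz mod fs = 8.22 MHz.
8.22 MHz ≤ fs/2 = 9.09 MHz, appears at 8.22 MHz.
Distinct values: {0.22 MHz, 4.1 MHz, 8.22 MHz, 8.64 MHz} → 4.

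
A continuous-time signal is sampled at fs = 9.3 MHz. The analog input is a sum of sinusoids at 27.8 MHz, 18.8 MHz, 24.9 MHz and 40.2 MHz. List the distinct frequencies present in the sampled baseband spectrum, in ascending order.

fs/2 = 4.65 MHz.
27.8 MHz mod fs = 9.2 MHz.
9.2 MHz > fs/2 = 4.65 MHz, folds to fs − 9.2 MHz = 0.1 MHz.
18.8 MHz mod fs = 0.2 MHz.
0.2 MHz ≤ fs/2 = 4.65 MHz, appears at 0.2 MHz.
24.9 MHz mod fs = 6.3 MHz.
6.3 MHz > fs/2 = 4.65 MHz, folds to fs − 6.3 MHz = 3 MHz.
40.2 MHz mod fs = 3 MHz.
3 MHz ≤ fs/2 = 4.65 MHz, appears at 3 MHz.
Distinct values: {0.1 MHz, 0.2 MHz, 3 MHz}.

0.1 MHz, 0.2 MHz, 3 MHz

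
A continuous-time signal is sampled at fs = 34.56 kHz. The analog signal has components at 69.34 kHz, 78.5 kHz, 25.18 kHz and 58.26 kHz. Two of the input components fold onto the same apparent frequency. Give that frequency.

9.38 kHz

fs/2 = 17.28 kHz.
69.34 kHz mod fs = 0.22 kHz.
0.22 kHz ≤ fs/2 = 17.28 kHz, appears at 0.22 kHz.
78.5 kHz mod fs = 9.38 kHz.
9.38 kHz ≤ fs/2 = 17.28 kHz, appears at 9.38 kHz.
25.18 kHz > fs/2 = 17.28 kHz, folds to fs − 25.18 kHz = 9.38 kHz.
58.26 kHz mod fs = 23.7 kHz.
23.7 kHz > fs/2 = 17.28 kHz, folds to fs − 23.7 kHz = 10.86 kHz.
25.18 kHz and 78.5 kHz both map to 9.38 kHz.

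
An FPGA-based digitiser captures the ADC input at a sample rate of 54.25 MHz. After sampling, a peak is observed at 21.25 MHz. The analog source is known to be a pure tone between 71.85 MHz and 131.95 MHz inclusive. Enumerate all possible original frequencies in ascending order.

75.5 MHz, 87.25 MHz, 129.75 MHz

Frequencies that alias to 21.25 MHz are k·fs ± 21.25 MHz for integer k ≥ 0.
k=0: 21.25 MHz.
k=1: 33 MHz, 75.5 MHz.
k=2: 87.25 MHz, 129.75 MHz.
k=3: 141.5 MHz, 184 MHz.
Within [71.85 MHz, 131.95 MHz]: 75.5 MHz, 87.25 MHz, 129.75 MHz.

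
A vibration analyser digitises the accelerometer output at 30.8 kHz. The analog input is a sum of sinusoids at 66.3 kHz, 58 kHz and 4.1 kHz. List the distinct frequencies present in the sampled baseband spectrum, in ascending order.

fs/2 = 15.4 kHz.
66.3 kHz mod fs = 4.7 kHz.
4.7 kHz ≤ fs/2 = 15.4 kHz, appears at 4.7 kHz.
58 kHz mod fs = 27.2 kHz.
27.2 kHz > fs/2 = 15.4 kHz, folds to fs − 27.2 kHz = 3.6 kHz.
4.1 kHz ≤ fs/2 = 15.4 kHz, passes unchanged.
Distinct values: {3.6 kHz, 4.1 kHz, 4.7 kHz}.

3.6 kHz, 4.1 kHz, 4.7 kHz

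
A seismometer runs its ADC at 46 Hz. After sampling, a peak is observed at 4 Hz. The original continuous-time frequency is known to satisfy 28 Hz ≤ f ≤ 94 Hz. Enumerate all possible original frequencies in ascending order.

Frequencies that alias to 4 Hz are k·fs ± 4 Hz for integer k ≥ 0.
k=0: 4 Hz.
k=1: 42 Hz, 50 Hz.
k=2: 88 Hz, 96 Hz.
k=3: 134 Hz, 142 Hz.
Within [28 Hz, 94 Hz]: 42 Hz, 50 Hz, 88 Hz.

42 Hz, 50 Hz, 88 Hz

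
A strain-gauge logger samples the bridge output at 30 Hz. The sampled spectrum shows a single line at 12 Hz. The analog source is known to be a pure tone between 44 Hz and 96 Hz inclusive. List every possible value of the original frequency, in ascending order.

Frequencies that alias to 12 Hz are k·fs ± 12 Hz for integer k ≥ 0.
k=0: 12 Hz.
k=1: 18 Hz, 42 Hz.
k=2: 48 Hz, 72 Hz.
k=3: 78 Hz, 102 Hz.
k=4: 108 Hz, 132 Hz.
Within [44 Hz, 96 Hz]: 48 Hz, 72 Hz, 78 Hz.

48 Hz, 72 Hz, 78 Hz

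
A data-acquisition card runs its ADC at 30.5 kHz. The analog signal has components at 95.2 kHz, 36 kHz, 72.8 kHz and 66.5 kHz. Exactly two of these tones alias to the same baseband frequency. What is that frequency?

fs/2 = 15.25 kHz.
95.2 kHz mod fs = 3.7 kHz.
3.7 kHz ≤ fs/2 = 15.25 kHz, appears at 3.7 kHz.
36 kHz mod fs = 5.5 kHz.
5.5 kHz ≤ fs/2 = 15.25 kHz, appears at 5.5 kHz.
72.8 kHz mod fs = 11.8 kHz.
11.8 kHz ≤ fs/2 = 15.25 kHz, appears at 11.8 kHz.
66.5 kHz mod fs = 5.5 kHz.
5.5 kHz ≤ fs/2 = 15.25 kHz, appears at 5.5 kHz.
36 kHz and 66.5 kHz both map to 5.5 kHz.

5.5 kHz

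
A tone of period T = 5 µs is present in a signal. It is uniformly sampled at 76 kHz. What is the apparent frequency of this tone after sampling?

28 kHz

T = 5 µs → f = 1/T = 200 kHz.
200 kHz mod fs = 48 kHz.
48 kHz > fs/2 = 38 kHz, folds to fs − 48 kHz = 28 kHz.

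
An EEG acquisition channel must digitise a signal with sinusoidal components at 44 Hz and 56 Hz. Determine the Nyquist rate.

112 Hz

Highest-frequency component: 56 Hz.
Nyquist rate = 2 × 56 Hz = 112 Hz.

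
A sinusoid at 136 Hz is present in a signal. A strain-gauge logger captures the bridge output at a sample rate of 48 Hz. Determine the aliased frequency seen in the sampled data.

8 Hz

136 Hz mod fs = 40 Hz.
40 Hz > fs/2 = 24 Hz, folds to fs − 40 Hz = 8 Hz.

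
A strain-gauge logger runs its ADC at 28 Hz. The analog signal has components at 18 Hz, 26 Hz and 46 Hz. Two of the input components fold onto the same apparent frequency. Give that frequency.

10 Hz

fs/2 = 14 Hz.
18 Hz > fs/2 = 14 Hz, folds to fs − 18 Hz = 10 Hz.
26 Hz > fs/2 = 14 Hz, folds to fs − 26 Hz = 2 Hz.
46 Hz mod fs = 18 Hz.
18 Hz > fs/2 = 14 Hz, folds to fs − 18 Hz = 10 Hz.
18 Hz and 46 Hz both map to 10 Hz.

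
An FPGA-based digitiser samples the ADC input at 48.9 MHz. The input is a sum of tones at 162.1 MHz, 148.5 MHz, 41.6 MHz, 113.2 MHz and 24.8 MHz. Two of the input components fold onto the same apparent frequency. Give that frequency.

15.4 MHz

fs/2 = 24.45 MHz.
162.1 MHz mod fs = 15.4 MHz.
15.4 MHz ≤ fs/2 = 24.45 MHz, appears at 15.4 MHz.
148.5 MHz mod fs = 1.8 MHz.
1.8 MHz ≤ fs/2 = 24.45 MHz, appears at 1.8 MHz.
41.6 MHz > fs/2 = 24.45 MHz, folds to fs − 41.6 MHz = 7.3 MHz.
113.2 MHz mod fs = 15.4 MHz.
15.4 MHz ≤ fs/2 = 24.45 MHz, appears at 15.4 MHz.
24.8 MHz > fs/2 = 24.45 MHz, folds to fs − 24.8 MHz = 24.1 MHz.
113.2 MHz and 162.1 MHz both map to 15.4 MHz.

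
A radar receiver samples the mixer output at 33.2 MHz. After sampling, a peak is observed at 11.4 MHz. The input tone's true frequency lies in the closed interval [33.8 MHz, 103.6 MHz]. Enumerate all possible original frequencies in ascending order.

44.6 MHz, 55 MHz, 77.8 MHz, 88.2 MHz

Frequencies that alias to 11.4 MHz are k·fs ± 11.4 MHz for integer k ≥ 0.
k=0: 11.4 MHz.
k=1: 21.8 MHz, 44.6 MHz.
k=2: 55 MHz, 77.8 MHz.
k=3: 88.2 MHz, 111 MHz.
k=4: 121.4 MHz, 144.2 MHz.
Within [33.8 MHz, 103.6 MHz]: 44.6 MHz, 55 MHz, 77.8 MHz, 88.2 MHz.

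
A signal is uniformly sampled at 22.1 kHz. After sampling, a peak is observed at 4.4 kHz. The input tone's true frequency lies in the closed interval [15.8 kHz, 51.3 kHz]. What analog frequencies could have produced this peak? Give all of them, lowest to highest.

17.7 kHz, 26.5 kHz, 39.8 kHz, 48.6 kHz

Frequencies that alias to 4.4 kHz are k·fs ± 4.4 kHz for integer k ≥ 0.
k=0: 4.4 kHz.
k=1: 17.7 kHz, 26.5 kHz.
k=2: 39.8 kHz, 48.6 kHz.
k=3: 61.9 kHz, 70.7 kHz.
Within [15.8 kHz, 51.3 kHz]: 17.7 kHz, 26.5 kHz, 39.8 kHz, 48.6 kHz.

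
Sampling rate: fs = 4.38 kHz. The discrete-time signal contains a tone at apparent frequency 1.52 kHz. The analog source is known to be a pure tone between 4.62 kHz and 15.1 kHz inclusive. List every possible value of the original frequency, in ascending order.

Frequencies that alias to 1.52 kHz are k·fs ± 1.52 kHz for integer k ≥ 0.
k=0: 1.52 kHz.
k=1: 2.86 kHz, 5.9 kHz.
k=2: 7.24 kHz, 10.28 kHz.
k=3: 11.62 kHz, 14.66 kHz.
k=4: 16 kHz, 19.04 kHz.
Within [4.62 kHz, 15.1 kHz]: 5.9 kHz, 7.24 kHz, 10.28 kHz, 11.62 kHz, 14.66 kHz.

5.9 kHz, 7.24 kHz, 10.28 kHz, 11.62 kHz, 14.66 kHz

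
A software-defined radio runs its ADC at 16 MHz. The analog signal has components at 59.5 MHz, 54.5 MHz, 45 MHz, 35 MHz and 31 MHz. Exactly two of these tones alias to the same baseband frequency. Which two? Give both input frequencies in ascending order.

fs/2 = 8 MHz.
59.5 MHz mod fs = 11.5 MHz.
11.5 MHz > fs/2 = 8 MHz, folds to fs − 11.5 MHz = 4.5 MHz.
54.5 MHz mod fs = 6.5 MHz.
6.5 MHz ≤ fs/2 = 8 MHz, appears at 6.5 MHz.
45 MHz mod fs = 13 MHz.
13 MHz > fs/2 = 8 MHz, folds to fs − 13 MHz = 3 MHz.
35 MHz mod fs = 3 MHz.
3 MHz ≤ fs/2 = 8 MHz, appears at 3 MHz.
31 MHz mod fs = 15 MHz.
15 MHz > fs/2 = 8 MHz, folds to fs − 15 MHz = 1 MHz.
35 MHz and 45 MHz both map to 3 MHz.

35 MHz, 45 MHz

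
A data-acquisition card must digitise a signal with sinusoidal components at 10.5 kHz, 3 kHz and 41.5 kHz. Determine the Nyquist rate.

83 kHz

Highest-frequency component: 41.5 kHz.
Nyquist rate = 2 × 41.5 kHz = 83 kHz.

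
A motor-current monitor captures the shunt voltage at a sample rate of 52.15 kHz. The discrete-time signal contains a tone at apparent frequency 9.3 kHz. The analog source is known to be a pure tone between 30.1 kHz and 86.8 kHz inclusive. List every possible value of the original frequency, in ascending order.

Frequencies that alias to 9.3 kHz are k·fs ± 9.3 kHz for integer k ≥ 0.
k=0: 9.3 kHz.
k=1: 42.85 kHz, 61.45 kHz.
k=2: 95 kHz, 113.6 kHz.
Within [30.1 kHz, 86.8 kHz]: 42.85 kHz, 61.45 kHz.

42.85 kHz, 61.45 kHz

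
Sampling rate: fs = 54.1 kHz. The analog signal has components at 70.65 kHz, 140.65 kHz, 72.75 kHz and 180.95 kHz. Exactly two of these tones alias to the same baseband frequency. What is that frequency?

fs/2 = 27.05 kHz.
70.65 kHz mod fs = 16.55 kHz.
16.55 kHz ≤ fs/2 = 27.05 kHz, appears at 16.55 kHz.
140.65 kHz mod fs = 32.45 kHz.
32.45 kHz > fs/2 = 27.05 kHz, folds to fs − 32.45 kHz = 21.65 kHz.
72.75 kHz mod fs = 18.65 kHz.
18.65 kHz ≤ fs/2 = 27.05 kHz, appears at 18.65 kHz.
180.95 kHz mod fs = 18.65 kHz.
18.65 kHz ≤ fs/2 = 27.05 kHz, appears at 18.65 kHz.
72.75 kHz and 180.95 kHz both map to 18.65 kHz.

18.65 kHz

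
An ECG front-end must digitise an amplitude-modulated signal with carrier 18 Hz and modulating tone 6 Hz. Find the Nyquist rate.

AM sidebands sit at fc ± fm = 12 Hz and 24 Hz.
Highest-frequency component: 24 Hz.
Nyquist rate = 2 × 24 Hz = 48 Hz.

48 Hz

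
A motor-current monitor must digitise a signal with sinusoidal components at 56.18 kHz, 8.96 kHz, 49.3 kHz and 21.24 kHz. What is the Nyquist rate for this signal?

Highest-frequency component: 56.18 kHz.
Nyquist rate = 2 × 56.18 kHz = 112.36 kHz.

112.36 kHz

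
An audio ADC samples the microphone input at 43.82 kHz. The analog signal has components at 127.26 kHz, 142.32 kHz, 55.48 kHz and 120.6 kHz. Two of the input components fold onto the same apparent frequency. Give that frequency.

fs/2 = 21.91 kHz.
127.26 kHz mod fs = 39.62 kHz.
39.62 kHz > fs/2 = 21.91 kHz, folds to fs − 39.62 kHz = 4.2 kHz.
142.32 kHz mod fs = 10.86 kHz.
10.86 kHz ≤ fs/2 = 21.91 kHz, appears at 10.86 kHz.
55.48 kHz mod fs = 11.66 kHz.
11.66 kHz ≤ fs/2 = 21.91 kHz, appears at 11.66 kHz.
120.6 kHz mod fs = 32.96 kHz.
32.96 kHz > fs/2 = 21.91 kHz, folds to fs − 32.96 kHz = 10.86 kHz.
120.6 kHz and 142.32 kHz both map to 10.86 kHz.

10.86 kHz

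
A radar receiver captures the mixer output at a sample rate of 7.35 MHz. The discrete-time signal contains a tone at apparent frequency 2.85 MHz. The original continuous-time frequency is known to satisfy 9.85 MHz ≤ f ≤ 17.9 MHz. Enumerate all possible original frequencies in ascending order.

Frequencies that alias to 2.85 MHz are k·fs ± 2.85 MHz for integer k ≥ 0.
k=0: 2.85 MHz.
k=1: 4.5 MHz, 10.2 MHz.
k=2: 11.85 MHz, 17.55 MHz.
k=3: 19.2 MHz, 24.9 MHz.
Within [9.85 MHz, 17.9 MHz]: 10.2 MHz, 11.85 MHz, 17.55 MHz.

10.2 MHz, 11.85 MHz, 17.55 MHz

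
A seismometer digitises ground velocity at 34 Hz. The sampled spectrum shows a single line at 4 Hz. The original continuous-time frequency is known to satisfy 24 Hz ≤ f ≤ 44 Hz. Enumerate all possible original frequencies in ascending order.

30 Hz, 38 Hz

Frequencies that alias to 4 Hz are k·fs ± 4 Hz for integer k ≥ 0.
k=0: 4 Hz.
k=1: 30 Hz, 38 Hz.
k=2: 64 Hz, 72 Hz.
Within [24 Hz, 44 Hz]: 30 Hz, 38 Hz.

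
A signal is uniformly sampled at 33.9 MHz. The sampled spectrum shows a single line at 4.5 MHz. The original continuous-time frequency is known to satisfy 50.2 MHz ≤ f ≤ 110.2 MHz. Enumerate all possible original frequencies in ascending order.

Frequencies that alias to 4.5 MHz are k·fs ± 4.5 MHz for integer k ≥ 0.
k=0: 4.5 MHz.
k=1: 29.4 MHz, 38.4 MHz.
k=2: 63.3 MHz, 72.3 MHz.
k=3: 97.2 MHz, 106.2 MHz.
k=4: 131.1 MHz, 140.1 MHz.
Within [50.2 MHz, 110.2 MHz]: 63.3 MHz, 72.3 MHz, 97.2 MHz, 106.2 MHz.

63.3 MHz, 72.3 MHz, 97.2 MHz, 106.2 MHz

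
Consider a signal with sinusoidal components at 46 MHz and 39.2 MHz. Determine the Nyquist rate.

Highest-frequency component: 46 MHz.
Nyquist rate = 2 × 46 MHz = 92 MHz.

92 MHz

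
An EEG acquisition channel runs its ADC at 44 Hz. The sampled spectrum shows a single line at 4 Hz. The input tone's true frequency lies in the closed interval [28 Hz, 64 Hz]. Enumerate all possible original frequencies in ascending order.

40 Hz, 48 Hz

Frequencies that alias to 4 Hz are k·fs ± 4 Hz for integer k ≥ 0.
k=0: 4 Hz.
k=1: 40 Hz, 48 Hz.
k=2: 84 Hz, 92 Hz.
Within [28 Hz, 64 Hz]: 40 Hz, 48 Hz.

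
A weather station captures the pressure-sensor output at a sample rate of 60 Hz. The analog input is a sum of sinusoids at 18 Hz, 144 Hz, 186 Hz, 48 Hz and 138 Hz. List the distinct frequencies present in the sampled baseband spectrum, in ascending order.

fs/2 = 30 Hz.
18 Hz ≤ fs/2 = 30 Hz, passes unchanged.
144 Hz mod fs = 24 Hz.
24 Hz ≤ fs/2 = 30 Hz, appears at 24 Hz.
186 Hz mod fs = 6 Hz.
6 Hz ≤ fs/2 = 30 Hz, appears at 6 Hz.
48 Hz > fs/2 = 30 Hz, folds to fs − 48 Hz = 12 Hz.
138 Hz mod fs = 18 Hz.
18 Hz ≤ fs/2 = 30 Hz, appears at 18 Hz.
Distinct values: {6 Hz, 12 Hz, 18 Hz, 24 Hz}.

6 Hz, 12 Hz, 18 Hz, 24 Hz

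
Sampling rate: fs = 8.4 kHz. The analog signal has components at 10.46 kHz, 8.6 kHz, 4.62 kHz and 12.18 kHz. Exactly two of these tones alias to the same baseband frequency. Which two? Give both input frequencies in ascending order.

4.62 kHz, 12.18 kHz

fs/2 = 4.2 kHz.
10.46 kHz mod fs = 2.06 kHz.
2.06 kHz ≤ fs/2 = 4.2 kHz, appears at 2.06 kHz.
8.6 kHz mod fs = 0.2 kHz.
0.2 kHz ≤ fs/2 = 4.2 kHz, appears at 0.2 kHz.
4.62 kHz > fs/2 = 4.2 kHz, folds to fs − 4.62 kHz = 3.78 kHz.
12.18 kHz mod fs = 3.78 kHz.
3.78 kHz ≤ fs/2 = 4.2 kHz, appears at 3.78 kHz.
4.62 kHz and 12.18 kHz both map to 3.78 kHz.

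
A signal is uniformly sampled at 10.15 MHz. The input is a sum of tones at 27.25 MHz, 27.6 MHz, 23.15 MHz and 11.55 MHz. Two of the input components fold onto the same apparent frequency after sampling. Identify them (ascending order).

fs/2 = 5.075 MHz.
27.25 MHz mod fs = 6.95 MHz.
6.95 MHz > fs/2 = 5.075 MHz, folds to fs − 6.95 MHz = 3.2 MHz.
27.6 MHz mod fs = 7.3 MHz.
7.3 MHz > fs/2 = 5.075 MHz, folds to fs − 7.3 MHz = 2.85 MHz.
23.15 MHz mod fs = 2.85 MHz.
2.85 MHz ≤ fs/2 = 5.075 MHz, appears at 2.85 MHz.
11.55 MHz mod fs = 1.4 MHz.
1.4 MHz ≤ fs/2 = 5.075 MHz, appears at 1.4 MHz.
23.15 MHz and 27.6 MHz both map to 2.85 MHz.

23.15 MHz, 27.6 MHz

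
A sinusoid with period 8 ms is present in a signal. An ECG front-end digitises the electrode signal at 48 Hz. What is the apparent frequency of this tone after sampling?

T = 8 ms → f = 1/T = 125 Hz.
125 Hz mod fs = 29 Hz.
29 Hz > fs/2 = 24 Hz, folds to fs − 29 Hz = 19 Hz.

19 Hz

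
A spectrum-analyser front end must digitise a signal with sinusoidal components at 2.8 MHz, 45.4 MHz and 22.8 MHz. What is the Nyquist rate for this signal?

Highest-frequency component: 45.4 MHz.
Nyquist rate = 2 × 45.4 MHz = 90.8 MHz.

90.8 MHz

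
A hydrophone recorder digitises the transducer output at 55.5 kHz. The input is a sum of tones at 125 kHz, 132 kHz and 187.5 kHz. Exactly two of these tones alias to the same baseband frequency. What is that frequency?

21 kHz

fs/2 = 27.75 kHz.
125 kHz mod fs = 14 kHz.
14 kHz ≤ fs/2 = 27.75 kHz, appears at 14 kHz.
132 kHz mod fs = 21 kHz.
21 kHz ≤ fs/2 = 27.75 kHz, appears at 21 kHz.
187.5 kHz mod fs = 21 kHz.
21 kHz ≤ fs/2 = 27.75 kHz, appears at 21 kHz.
132 kHz and 187.5 kHz both map to 21 kHz.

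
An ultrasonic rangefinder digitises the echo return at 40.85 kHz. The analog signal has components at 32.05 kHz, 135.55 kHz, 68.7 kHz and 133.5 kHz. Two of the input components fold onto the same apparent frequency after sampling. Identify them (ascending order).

fs/2 = 20.425 kHz.
32.05 kHz > fs/2 = 20.425 kHz, folds to fs − 32.05 kHz = 8.8 kHz.
135.55 kHz mod fs = 13 kHz.
13 kHz ≤ fs/2 = 20.425 kHz, appears at 13 kHz.
68.7 kHz mod fs = 27.85 kHz.
27.85 kHz > fs/2 = 20.425 kHz, folds to fs − 27.85 kHz = 13 kHz.
133.5 kHz mod fs = 10.95 kHz.
10.95 kHz ≤ fs/2 = 20.425 kHz, appears at 10.95 kHz.
68.7 kHz and 135.55 kHz both map to 13 kHz.

68.7 kHz, 135.55 kHz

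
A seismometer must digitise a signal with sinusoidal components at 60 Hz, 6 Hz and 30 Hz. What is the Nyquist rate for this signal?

Highest-frequency component: 60 Hz.
Nyquist rate = 2 × 60 Hz = 120 Hz.

120 Hz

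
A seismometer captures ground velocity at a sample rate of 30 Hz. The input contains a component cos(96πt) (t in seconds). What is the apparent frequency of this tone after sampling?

ω = 96π rad/s → f = ω/(2π) = 48 Hz.
48 Hz mod fs = 18 Hz.
18 Hz > fs/2 = 15 Hz, folds to fs − 18 Hz = 12 Hz.

12 Hz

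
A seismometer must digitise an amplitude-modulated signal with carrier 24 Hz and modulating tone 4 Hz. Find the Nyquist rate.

AM sidebands sit at fc ± fm = 20 Hz and 28 Hz.
Highest-frequency component: 28 Hz.
Nyquist rate = 2 × 28 Hz = 56 Hz.

56 Hz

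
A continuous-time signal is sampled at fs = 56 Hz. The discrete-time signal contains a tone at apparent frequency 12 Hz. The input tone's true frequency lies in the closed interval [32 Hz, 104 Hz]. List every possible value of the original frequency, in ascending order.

Frequencies that alias to 12 Hz are k·fs ± 12 Hz for integer k ≥ 0.
k=0: 12 Hz.
k=1: 44 Hz, 68 Hz.
k=2: 100 Hz, 124 Hz.
k=3: 156 Hz, 180 Hz.
Within [32 Hz, 104 Hz]: 44 Hz, 68 Hz, 100 Hz.

44 Hz, 68 Hz, 100 Hz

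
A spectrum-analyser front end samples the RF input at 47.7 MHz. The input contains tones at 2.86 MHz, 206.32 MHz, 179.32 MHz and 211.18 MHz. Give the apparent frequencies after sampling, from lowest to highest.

2.86 MHz, 11.48 MHz, 15.52 MHz, 20.38 MHz

fs/2 = 23.85 MHz.
2.86 MHz ≤ fs/2 = 23.85 MHz, passes unchanged.
206.32 MHz mod fs = 15.52 MHz.
15.52 MHz ≤ fs/2 = 23.85 MHz, appears at 15.52 MHz.
179.32 MHz mod fs = 36.22 MHz.
36.22 MHz > fs/2 = 23.85 MHz, folds to fs − 36.22 MHz = 11.48 MHz.
211.18 MHz mod fs = 20.38 MHz.
20.38 MHz ≤ fs/2 = 23.85 MHz, appears at 20.38 MHz.
Distinct values: {2.86 MHz, 11.48 MHz, 15.52 MHz, 20.38 MHz}.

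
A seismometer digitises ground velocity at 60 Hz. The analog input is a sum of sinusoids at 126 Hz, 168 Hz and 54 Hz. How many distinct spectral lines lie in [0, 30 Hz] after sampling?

2

fs/2 = 30 Hz.
126 Hz mod fs = 6 Hz.
6 Hz ≤ fs/2 = 30 Hz, appears at 6 Hz.
168 Hz mod fs = 48 Hz.
48 Hz > fs/2 = 30 Hz, folds to fs − 48 Hz = 12 Hz.
54 Hz > fs/2 = 30 Hz, folds to fs − 54 Hz = 6 Hz.
Distinct values: {6 Hz, 12 Hz} → 2.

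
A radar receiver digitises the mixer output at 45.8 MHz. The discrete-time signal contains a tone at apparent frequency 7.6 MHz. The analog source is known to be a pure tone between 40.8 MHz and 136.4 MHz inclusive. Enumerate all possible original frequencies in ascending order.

53.4 MHz, 84 MHz, 99.2 MHz, 129.8 MHz

Frequencies that alias to 7.6 MHz are k·fs ± 7.6 MHz for integer k ≥ 0.
k=0: 7.6 MHz.
k=1: 38.2 MHz, 53.4 MHz.
k=2: 84 MHz, 99.2 MHz.
k=3: 129.8 MHz, 145 MHz.
k=4: 175.6 MHz, 190.8 MHz.
Within [40.8 MHz, 136.4 MHz]: 53.4 MHz, 84 MHz, 99.2 MHz, 129.8 MHz.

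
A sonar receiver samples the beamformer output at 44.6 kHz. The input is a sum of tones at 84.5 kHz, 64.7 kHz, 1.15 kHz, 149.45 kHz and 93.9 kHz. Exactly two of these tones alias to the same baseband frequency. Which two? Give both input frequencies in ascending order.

fs/2 = 22.3 kHz.
84.5 kHz mod fs = 39.9 kHz.
39.9 kHz > fs/2 = 22.3 kHz, folds to fs − 39.9 kHz = 4.7 kHz.
64.7 kHz mod fs = 20.1 kHz.
20.1 kHz ≤ fs/2 = 22.3 kHz, appears at 20.1 kHz.
1.15 kHz ≤ fs/2 = 22.3 kHz, passes unchanged.
149.45 kHz mod fs = 15.65 kHz.
15.65 kHz ≤ fs/2 = 22.3 kHz, appears at 15.65 kHz.
93.9 kHz mod fs = 4.7 kHz.
4.7 kHz ≤ fs/2 = 22.3 kHz, appears at 4.7 kHz.
84.5 kHz and 93.9 kHz both map to 4.7 kHz.

84.5 kHz, 93.9 kHz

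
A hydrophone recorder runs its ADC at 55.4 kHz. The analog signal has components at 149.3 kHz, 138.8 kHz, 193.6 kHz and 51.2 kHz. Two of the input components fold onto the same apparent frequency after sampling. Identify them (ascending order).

fs/2 = 27.7 kHz.
149.3 kHz mod fs = 38.5 kHz.
38.5 kHz > fs/2 = 27.7 kHz, folds to fs − 38.5 kHz = 16.9 kHz.
138.8 kHz mod fs = 28 kHz.
28 kHz > fs/2 = 27.7 kHz, folds to fs − 28 kHz = 27.4 kHz.
193.6 kHz mod fs = 27.4 kHz.
27.4 kHz ≤ fs/2 = 27.7 kHz, appears at 27.4 kHz.
51.2 kHz > fs/2 = 27.7 kHz, folds to fs − 51.2 kHz = 4.2 kHz.
138.8 kHz and 193.6 kHz both map to 27.4 kHz.

138.8 kHz, 193.6 kHz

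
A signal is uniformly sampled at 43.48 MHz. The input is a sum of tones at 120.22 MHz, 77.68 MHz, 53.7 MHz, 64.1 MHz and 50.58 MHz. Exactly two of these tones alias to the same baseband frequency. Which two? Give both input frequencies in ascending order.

53.7 MHz, 120.22 MHz

fs/2 = 21.74 MHz.
120.22 MHz mod fs = 33.26 MHz.
33.26 MHz > fs/2 = 21.74 MHz, folds to fs − 33.26 MHz = 10.22 MHz.
77.68 MHz mod fs = 34.2 MHz.
34.2 MHz > fs/2 = 21.74 MHz, folds to fs − 34.2 MHz = 9.28 MHz.
53.7 MHz mod fs = 10.22 MHz.
10.22 MHz ≤ fs/2 = 21.74 MHz, appears at 10.22 MHz.
64.1 MHz mod fs = 20.62 MHz.
20.62 MHz ≤ fs/2 = 21.74 MHz, appears at 20.62 MHz.
50.58 MHz mod fs = 7.1 MHz.
7.1 MHz ≤ fs/2 = 21.74 MHz, appears at 7.1 MHz.
53.7 MHz and 120.22 MHz both map to 10.22 MHz.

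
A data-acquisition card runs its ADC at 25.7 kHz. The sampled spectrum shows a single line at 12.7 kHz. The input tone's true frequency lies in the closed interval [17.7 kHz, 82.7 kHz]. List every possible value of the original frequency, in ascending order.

38.4 kHz, 38.7 kHz, 64.1 kHz, 64.4 kHz

Frequencies that alias to 12.7 kHz are k·fs ± 12.7 kHz for integer k ≥ 0.
k=0: 12.7 kHz.
k=1: 13 kHz, 38.4 kHz.
k=2: 38.7 kHz, 64.1 kHz.
k=3: 64.4 kHz, 89.8 kHz.
k=4: 90.1 kHz, 115.5 kHz.
Within [17.7 kHz, 82.7 kHz]: 38.4 kHz, 38.7 kHz, 64.1 kHz, 64.4 kHz.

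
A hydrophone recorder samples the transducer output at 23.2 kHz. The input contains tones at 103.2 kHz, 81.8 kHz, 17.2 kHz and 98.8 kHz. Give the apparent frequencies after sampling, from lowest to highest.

6 kHz, 10.4 kHz, 11 kHz

fs/2 = 11.6 kHz.
103.2 kHz mod fs = 10.4 kHz.
10.4 kHz ≤ fs/2 = 11.6 kHz, appears at 10.4 kHz.
81.8 kHz mod fs = 12.2 kHz.
12.2 kHz > fs/2 = 11.6 kHz, folds to fs − 12.2 kHz = 11 kHz.
17.2 kHz > fs/2 = 11.6 kHz, folds to fs − 17.2 kHz = 6 kHz.
98.8 kHz mod fs = 6 kHz.
6 kHz ≤ fs/2 = 11.6 kHz, appears at 6 kHz.
Distinct values: {6 kHz, 10.4 kHz, 11 kHz}.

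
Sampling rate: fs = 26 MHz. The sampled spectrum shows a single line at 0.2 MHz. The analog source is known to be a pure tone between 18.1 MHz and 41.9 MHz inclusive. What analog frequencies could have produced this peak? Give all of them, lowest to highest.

25.8 MHz, 26.2 MHz

Frequencies that alias to 0.2 MHz are k·fs ± 0.2 MHz for integer k ≥ 0.
k=0: 0.2 MHz.
k=1: 25.8 MHz, 26.2 MHz.
k=2: 51.8 MHz, 52.2 MHz.
Within [18.1 MHz, 41.9 MHz]: 25.8 MHz, 26.2 MHz.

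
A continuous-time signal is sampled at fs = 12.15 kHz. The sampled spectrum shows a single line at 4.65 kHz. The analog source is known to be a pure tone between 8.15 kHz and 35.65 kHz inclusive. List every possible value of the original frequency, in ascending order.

Frequencies that alias to 4.65 kHz are k·fs ± 4.65 kHz for integer k ≥ 0.
k=0: 4.65 kHz.
k=1: 7.5 kHz, 16.8 kHz.
k=2: 19.65 kHz, 28.95 kHz.
k=3: 31.8 kHz, 41.1 kHz.
k=4: 43.95 kHz, 53.25 kHz.
Within [8.15 kHz, 35.65 kHz]: 16.8 kHz, 19.65 kHz, 28.95 kHz, 31.8 kHz.

16.8 kHz, 19.65 kHz, 28.95 kHz, 31.8 kHz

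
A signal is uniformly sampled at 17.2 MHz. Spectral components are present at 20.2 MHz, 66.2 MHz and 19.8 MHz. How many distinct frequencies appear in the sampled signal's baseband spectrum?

fs/2 = 8.6 MHz.
20.2 MHz mod fs = 3 MHz.
3 MHz ≤ fs/2 = 8.6 MHz, appears at 3 MHz.
66.2 MHz mod fs = 14.6 MHz.
14.6 MHz > fs/2 = 8.6 MHz, folds to fs − 14.6 MHz = 2.6 MHz.
19.8 MHz mod fs = 2.6 MHz.
2.6 MHz ≤ fs/2 = 8.6 MHz, appears at 2.6 MHz.
Distinct values: {2.6 MHz, 3 MHz} → 2.

2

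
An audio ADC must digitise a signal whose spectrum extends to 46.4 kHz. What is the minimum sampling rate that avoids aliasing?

92.8 kHz

Nyquist rate = 2 × 46.4 kHz = 92.8 kHz.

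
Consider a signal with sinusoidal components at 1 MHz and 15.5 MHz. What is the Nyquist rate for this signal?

Highest-frequency component: 15.5 MHz.
Nyquist rate = 2 × 15.5 MHz = 31 MHz.

31 MHz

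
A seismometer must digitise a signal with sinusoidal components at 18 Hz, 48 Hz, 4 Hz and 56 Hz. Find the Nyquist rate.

Highest-frequency component: 56 Hz.
Nyquist rate = 2 × 56 Hz = 112 Hz.

112 Hz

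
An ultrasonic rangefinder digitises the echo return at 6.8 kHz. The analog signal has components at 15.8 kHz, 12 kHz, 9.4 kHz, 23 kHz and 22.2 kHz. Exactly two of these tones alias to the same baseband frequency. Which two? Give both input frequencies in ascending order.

9.4 kHz, 23 kHz

fs/2 = 3.4 kHz.
15.8 kHz mod fs = 2.2 kHz.
2.2 kHz ≤ fs/2 = 3.4 kHz, appears at 2.2 kHz.
12 kHz mod fs = 5.2 kHz.
5.2 kHz > fs/2 = 3.4 kHz, folds to fs − 5.2 kHz = 1.6 kHz.
9.4 kHz mod fs = 2.6 kHz.
2.6 kHz ≤ fs/2 = 3.4 kHz, appears at 2.6 kHz.
23 kHz mod fs = 2.6 kHz.
2.6 kHz ≤ fs/2 = 3.4 kHz, appears at 2.6 kHz.
22.2 kHz mod fs = 1.8 kHz.
1.8 kHz ≤ fs/2 = 3.4 kHz, appears at 1.8 kHz.
9.4 kHz and 23 kHz both map to 2.6 kHz.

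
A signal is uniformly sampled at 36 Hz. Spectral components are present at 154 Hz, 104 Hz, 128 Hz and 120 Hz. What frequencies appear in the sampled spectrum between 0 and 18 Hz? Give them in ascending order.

4 Hz, 10 Hz, 12 Hz, 16 Hz

fs/2 = 18 Hz.
154 Hz mod fs = 10 Hz.
10 Hz ≤ fs/2 = 18 Hz, appears at 10 Hz.
104 Hz mod fs = 32 Hz.
32 Hz > fs/2 = 18 Hz, folds to fs − 32 Hz = 4 Hz.
128 Hz mod fs = 20 Hz.
20 Hz > fs/2 = 18 Hz, folds to fs − 20 Hz = 16 Hz.
120 Hz mod fs = 12 Hz.
12 Hz ≤ fs/2 = 18 Hz, appears at 12 Hz.
Distinct values: {4 Hz, 10 Hz, 12 Hz, 16 Hz}.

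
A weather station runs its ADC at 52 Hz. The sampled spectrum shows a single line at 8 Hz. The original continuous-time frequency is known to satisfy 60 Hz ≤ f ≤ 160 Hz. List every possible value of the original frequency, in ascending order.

60 Hz, 96 Hz, 112 Hz, 148 Hz

Frequencies that alias to 8 Hz are k·fs ± 8 Hz for integer k ≥ 0.
k=0: 8 Hz.
k=1: 44 Hz, 60 Hz.
k=2: 96 Hz, 112 Hz.
k=3: 148 Hz, 164 Hz.
k=4: 200 Hz, 216 Hz.
Within [60 Hz, 160 Hz]: 60 Hz, 96 Hz, 112 Hz, 148 Hz.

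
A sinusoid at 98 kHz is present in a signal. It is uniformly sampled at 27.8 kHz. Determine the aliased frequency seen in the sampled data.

13.2 kHz

98 kHz mod fs = 14.6 kHz.
14.6 kHz > fs/2 = 13.9 kHz, folds to fs − 14.6 kHz = 13.2 kHz.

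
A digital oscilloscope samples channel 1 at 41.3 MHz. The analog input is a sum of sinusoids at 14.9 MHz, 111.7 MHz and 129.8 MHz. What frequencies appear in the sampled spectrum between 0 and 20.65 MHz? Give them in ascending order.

5.9 MHz, 12.2 MHz, 14.9 MHz

fs/2 = 20.65 MHz.
14.9 MHz ≤ fs/2 = 20.65 MHz, passes unchanged.
111.7 MHz mod fs = 29.1 MHz.
29.1 MHz > fs/2 = 20.65 MHz, folds to fs − 29.1 MHz = 12.2 MHz.
129.8 MHz mod fs = 5.9 MHz.
5.9 MHz ≤ fs/2 = 20.65 MHz, appears at 5.9 MHz.
Distinct values: {5.9 MHz, 12.2 MHz, 14.9 MHz}.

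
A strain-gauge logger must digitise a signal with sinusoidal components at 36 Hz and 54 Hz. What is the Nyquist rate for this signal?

108 Hz

Highest-frequency component: 54 Hz.
Nyquist rate = 2 × 54 Hz = 108 Hz.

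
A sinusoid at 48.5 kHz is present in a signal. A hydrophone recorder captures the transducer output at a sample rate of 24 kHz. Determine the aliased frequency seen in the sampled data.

48.5 kHz mod fs = 0.5 kHz.
0.5 kHz ≤ fs/2 = 12 kHz, appears at 0.5 kHz.

0.5 kHz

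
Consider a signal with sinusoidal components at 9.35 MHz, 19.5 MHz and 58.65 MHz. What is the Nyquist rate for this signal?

Highest-frequency component: 58.65 MHz.
Nyquist rate = 2 × 58.65 MHz = 117.3 MHz.

117.3 MHz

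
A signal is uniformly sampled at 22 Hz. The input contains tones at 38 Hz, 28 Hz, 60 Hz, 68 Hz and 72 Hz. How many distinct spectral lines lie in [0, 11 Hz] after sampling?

fs/2 = 11 Hz.
38 Hz mod fs = 16 Hz.
16 Hz > fs/2 = 11 Hz, folds to fs − 16 Hz = 6 Hz.
28 Hz mod fs = 6 Hz.
6 Hz ≤ fs/2 = 11 Hz, appears at 6 Hz.
60 Hz mod fs = 16 Hz.
16 Hz > fs/2 = 11 Hz, folds to fs − 16 Hz = 6 Hz.
68 Hz mod fs = 2 Hz.
2 Hz ≤ fs/2 = 11 Hz, appears at 2 Hz.
72 Hz mod fs = 6 Hz.
6 Hz ≤ fs/2 = 11 Hz, appears at 6 Hz.
Distinct values: {2 Hz, 6 Hz} → 2.

2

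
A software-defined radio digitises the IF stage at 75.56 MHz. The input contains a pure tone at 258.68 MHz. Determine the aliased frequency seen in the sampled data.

258.68 MHz mod fs = 32 MHz.
32 MHz ≤ fs/2 = 37.78 MHz, appears at 32 MHz.

32 MHz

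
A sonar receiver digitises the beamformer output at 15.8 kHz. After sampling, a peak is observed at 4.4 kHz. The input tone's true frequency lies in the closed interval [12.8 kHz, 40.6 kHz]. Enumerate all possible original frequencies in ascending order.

Frequencies that alias to 4.4 kHz are k·fs ± 4.4 kHz for integer k ≥ 0.
k=0: 4.4 kHz.
k=1: 11.4 kHz, 20.2 kHz.
k=2: 27.2 kHz, 36 kHz.
k=3: 43 kHz, 51.8 kHz.
Within [12.8 kHz, 40.6 kHz]: 20.2 kHz, 27.2 kHz, 36 kHz.

20.2 kHz, 27.2 kHz, 36 kHz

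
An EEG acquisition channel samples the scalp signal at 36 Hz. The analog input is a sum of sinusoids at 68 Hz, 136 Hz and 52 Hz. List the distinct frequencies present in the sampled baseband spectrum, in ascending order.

fs/2 = 18 Hz.
68 Hz mod fs = 32 Hz.
32 Hz > fs/2 = 18 Hz, folds to fs − 32 Hz = 4 Hz.
136 Hz mod fs = 28 Hz.
28 Hz > fs/2 = 18 Hz, folds to fs − 28 Hz = 8 Hz.
52 Hz mod fs = 16 Hz.
16 Hz ≤ fs/2 = 18 Hz, appears at 16 Hz.
Distinct values: {4 Hz, 8 Hz, 16 Hz}.

4 Hz, 8 Hz, 16 Hz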